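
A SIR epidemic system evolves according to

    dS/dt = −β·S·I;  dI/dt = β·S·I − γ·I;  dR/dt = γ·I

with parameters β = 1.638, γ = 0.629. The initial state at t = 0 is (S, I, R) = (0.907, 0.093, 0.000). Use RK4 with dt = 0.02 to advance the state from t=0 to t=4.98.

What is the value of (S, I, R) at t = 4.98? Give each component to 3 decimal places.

(S, I, R) = (0.150, 0.159, 0.691)

t=0.000: state=(0.907, 0.093, 0.000)
step 1 (dt=0.02): k1=(-0.138, 0.080, 0.058), k2=(-0.139, 0.080, 0.059), k3=(-0.139, 0.080, 0.059), k4=(-0.140, 0.081, 0.060); state += dt/6·(k1+2k2+2k3+k4)
t=0.020: state=(0.904, 0.095, 0.001)
t=0.040: state=(0.901, 0.096, 0.002)
t=0.060: state=(0.899, 0.098, 0.004)
continuing one RK4 step at a time; state shown every 10 steps (Δt=0.2):
t=0.200: state=(0.877, 0.110, 0.013)
t=0.400: state=(0.844, 0.128, 0.028)
t=0.600: state=(0.806, 0.148, 0.045)
t=0.800: state=(0.766, 0.169, 0.065)
t=1.000: state=(0.722, 0.191, 0.088)
t=1.200: state=(0.676, 0.211, 0.113)
t=1.400: state=(0.629, 0.231, 0.141)
t=1.600: state=(0.581, 0.248, 0.171)
t=1.800: state=(0.534, 0.262, 0.203)
t=2.000: state=(0.490, 0.274, 0.237)
t=2.200: state=(0.447, 0.281, 0.272)
t=2.400: state=(0.407, 0.285, 0.307)
t=2.600: state=(0.371, 0.286, 0.343)
t=2.800: state=(0.338, 0.283, 0.379)
t=3.000: state=(0.308, 0.277, 0.414)
t=3.200: state=(0.282, 0.269, 0.449)
t=3.400: state=(0.258, 0.259, 0.482)
t=3.600: state=(0.238, 0.248, 0.514)
t=3.800: state=(0.220, 0.236, 0.545)
t=4.000: state=(0.204, 0.223, 0.573)
t=4.200: state=(0.190, 0.210, 0.601)
t=4.400: state=(0.178, 0.196, 0.626)
t=4.600: state=(0.167, 0.183, 0.650)
t=4.800: state=(0.158, 0.170, 0.672)
t=4.980: state=(0.150, 0.159, 0.691)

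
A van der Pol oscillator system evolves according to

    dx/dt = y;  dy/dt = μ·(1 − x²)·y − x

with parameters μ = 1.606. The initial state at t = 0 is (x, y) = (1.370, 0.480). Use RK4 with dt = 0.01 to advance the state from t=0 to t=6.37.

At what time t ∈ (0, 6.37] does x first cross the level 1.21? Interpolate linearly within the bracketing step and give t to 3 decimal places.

t = 0.921

t=0.000: state=(1.370, 0.480)
step 1 (dt=0.01): k1=(0.480, -2.046), k2=(0.470, -2.039), k3=(0.470, -2.039), k4=(0.460, -2.031); state += dt/6·(k1+2k2+2k3+k4)
t=0.010: state=(1.375, 0.460)
t=0.020: state=(1.379, 0.439)
t=0.030: state=(1.383, 0.419)
continuing one RK4 step at a time; state shown every 25 steps (Δt=0.25):
t=0.250: state=(1.431, 0.033)
t=0.500: state=(1.399, -0.270)
t=0.750: state=(1.304, -0.483)
t=0.920: state=(1.211, -0.610)
next step: t=0.930: state=(1.205, -0.618) — x has crossed 1.21
linear interpolation between t=0.920 (1.21068) and t=0.930 (1.20454) → t≈0.921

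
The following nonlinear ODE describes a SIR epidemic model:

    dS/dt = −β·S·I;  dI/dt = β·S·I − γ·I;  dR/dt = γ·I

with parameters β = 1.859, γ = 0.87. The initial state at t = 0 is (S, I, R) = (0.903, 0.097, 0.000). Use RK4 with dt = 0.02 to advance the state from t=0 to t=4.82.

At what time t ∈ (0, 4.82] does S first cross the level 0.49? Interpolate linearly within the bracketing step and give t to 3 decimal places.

t = 1.910

t=0.000: state=(0.903, 0.097, 0.000)
step 1 (dt=0.02): k1=(-0.163, 0.078, 0.084), k2=(-0.164, 0.079, 0.085), k3=(-0.164, 0.079, 0.085), k4=(-0.165, 0.079, 0.086); state += dt/6·(k1+2k2+2k3+k4)
t=0.020: state=(0.900, 0.099, 0.002)
t=0.040: state=(0.896, 0.100, 0.003)
t=0.060: state=(0.893, 0.102, 0.005)
continuing one RK4 step at a time; state shown every 10 steps (Δt=0.2):
t=0.200: state=(0.868, 0.113, 0.018)
t=0.400: state=(0.830, 0.131, 0.039)
t=0.600: state=(0.788, 0.148, 0.064)
t=0.800: state=(0.743, 0.166, 0.091)
t=1.000: state=(0.697, 0.182, 0.121)
t=1.200: state=(0.649, 0.196, 0.154)
t=1.400: state=(0.602, 0.208, 0.189)
t=1.600: state=(0.557, 0.217, 0.227)
t=1.800: state=(0.513, 0.222, 0.265)
t=1.900: state=(0.492, 0.224, 0.284)
next step: t=1.920: state=(0.488, 0.224, 0.288) — S has crossed 0.49
linear interpolation between t=1.900 (0.49199) and t=1.920 (0.48791) → t≈1.910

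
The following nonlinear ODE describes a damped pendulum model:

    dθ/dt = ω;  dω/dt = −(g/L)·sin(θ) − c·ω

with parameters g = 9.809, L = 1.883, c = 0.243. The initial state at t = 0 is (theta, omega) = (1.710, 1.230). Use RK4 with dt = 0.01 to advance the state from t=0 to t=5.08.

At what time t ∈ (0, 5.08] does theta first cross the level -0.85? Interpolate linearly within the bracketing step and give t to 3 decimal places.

t = 1.429

t=0.000: state=(1.710, 1.230)
step 1 (dt=0.01): k1=(1.230, -5.458), k2=(1.203, -5.447), k3=(1.203, -5.447), k4=(1.176, -5.435); state += dt/6·(k1+2k2+2k3+k4)
t=0.010: state=(1.722, 1.176)
t=0.020: state=(1.734, 1.121)
t=0.030: state=(1.744, 1.067)
continuing one RK4 step at a time; state shown every 20 steps (Δt=0.2):
t=0.200: state=(1.850, 0.182)
t=0.400: state=(1.787, -0.809)
t=0.600: state=(1.527, -1.779)
t=0.800: state=(1.080, -2.671)
t=1.000: state=(0.480, -3.253)
t=1.200: state=(-0.182, -3.245)
t=1.400: state=(-0.776, -2.617)
t=1.420: state=(-0.828, -2.530)
next step: t=1.430: state=(-0.853, -2.485) — theta has crossed -0.85
linear interpolation between t=1.420 (-0.82775) and t=1.430 (-0.85283) → t≈1.429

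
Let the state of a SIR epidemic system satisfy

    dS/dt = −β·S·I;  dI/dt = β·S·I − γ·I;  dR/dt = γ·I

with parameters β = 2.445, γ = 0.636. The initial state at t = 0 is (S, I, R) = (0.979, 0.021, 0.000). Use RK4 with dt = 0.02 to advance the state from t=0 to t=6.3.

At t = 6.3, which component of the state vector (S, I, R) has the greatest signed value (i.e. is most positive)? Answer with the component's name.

t=0.000: state=(0.979, 0.021, 0.000)
step 1 (dt=0.02): k1=(-0.050, 0.037, 0.013), k2=(-0.051, 0.038, 0.014), k3=(-0.051, 0.038, 0.014), k4=(-0.052, 0.038, 0.014); state += dt/6·(k1+2k2+2k3+k4)
t=0.020: state=(0.978, 0.022, 0.000)
t=0.040: state=(0.977, 0.023, 0.001)
t=0.060: state=(0.976, 0.023, 0.001)
continuing one RK4 step at a time; state shown every 25 steps (Δt=0.5):
t=0.500: state=(0.940, 0.050, 0.011)
t=1.000: state=(0.857, 0.109, 0.035)
t=1.500: state=(0.709, 0.207, 0.084)
t=2.000: state=(0.513, 0.319, 0.168)
t=2.500: state=(0.331, 0.387, 0.282)
t=3.000: state=(0.205, 0.388, 0.407)
t=3.500: state=(0.130, 0.345, 0.524)
t=4.000: state=(0.089, 0.286, 0.625)
t=4.500: state=(0.065, 0.229, 0.707)
t=5.000: state=(0.051, 0.178, 0.771)
t=5.500: state=(0.042, 0.137, 0.821)
t=6.000: state=(0.036, 0.105, 0.859)
t=6.300: state=(0.034, 0.089, 0.878)
compare at T: S=0.034, I=0.089, R=0.878

largest component: R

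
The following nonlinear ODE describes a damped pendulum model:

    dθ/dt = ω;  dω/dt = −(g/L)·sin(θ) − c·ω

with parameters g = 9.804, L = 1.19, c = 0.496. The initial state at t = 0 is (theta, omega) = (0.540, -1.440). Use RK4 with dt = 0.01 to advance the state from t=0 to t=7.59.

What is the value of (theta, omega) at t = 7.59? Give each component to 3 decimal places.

(theta, omega) = (-0.104, 0.104)

t=0.000: state=(0.540, -1.440)
step 1 (dt=0.01): k1=(-1.440, -3.522), k2=(-1.458, -3.462), k3=(-1.457, -3.461), k4=(-1.475, -3.401); state += dt/6·(k1+2k2+2k3+k4)
t=0.010: state=(0.525, -1.475)
t=0.020: state=(0.511, -1.508)
t=0.030: state=(0.495, -1.540)
continuing one RK4 step at a time; state shown every 25 steps (Δt=0.25):
t=0.250: state=(0.105, -1.890)
t=0.500: state=(-0.327, -1.429)
t=0.750: state=(-0.561, -0.390)
t=1.000: state=(-0.519, 0.688)
t=1.250: state=(-0.252, 1.354)
t=1.500: state=(0.100, 1.335)
t=1.750: state=(0.364, 0.705)
t=2.000: state=(0.432, -0.161)
t=2.250: state=(0.298, -0.857)
t=2.500: state=(0.043, -1.089)
t=2.750: state=(-0.202, -0.792)
t=3.000: state=(-0.325, -0.168)
t=3.250: state=(-0.286, 0.458)
t=3.500: state=(-0.120, 0.805)
t=3.750: state=(0.082, 0.742)
t=4.000: state=(0.222, 0.343)
t=4.250: state=(0.244, -0.165)
t=4.500: state=(0.151, -0.539)
t=4.750: state=(-0.001, -0.622)
t=5.000: state=(-0.135, -0.407)
t=5.250: state=(-0.191, -0.030)
t=5.500: state=(-0.152, 0.317)
t=5.750: state=(-0.048, 0.478)
t=6.000: state=(0.066, 0.399)
t=6.250: state=(0.137, 0.144)
t=6.500: state=(0.135, -0.147)
t=6.750: state=(0.072, -0.337)
t=7.000: state=(-0.018, -0.348)
t=7.250: state=(-0.089, -0.197)
t=7.500: state=(-0.110, 0.027)
t=7.590: state=(-0.104, 0.104)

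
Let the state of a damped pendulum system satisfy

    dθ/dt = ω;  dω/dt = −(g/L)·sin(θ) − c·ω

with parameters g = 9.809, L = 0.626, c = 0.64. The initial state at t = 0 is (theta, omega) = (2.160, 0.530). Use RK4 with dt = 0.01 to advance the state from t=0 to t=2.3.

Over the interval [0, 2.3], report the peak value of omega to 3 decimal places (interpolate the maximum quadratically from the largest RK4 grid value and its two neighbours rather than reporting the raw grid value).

max omega = 4.631

t=0.000: state=(2.160, 0.530)
step 1 (dt=0.01): k1=(0.530, -13.366), k2=(0.463, -13.301), k3=(0.463, -13.304), k4=(0.397, -13.241); state += dt/6·(k1+2k2+2k3+k4)
t=0.010: state=(2.165, 0.397)
t=0.020: state=(2.168, 0.265)
t=0.030: state=(2.170, 0.134)
continuing one RK4 step at a time; state shown every 10 steps (Δt=0.1):
t=0.100: state=(2.148, -0.761)
t=0.200: state=(2.008, -2.032)
t=0.300: state=(1.740, -3.346)
t=0.400: state=(1.340, -4.646)
t=0.500: state=(0.819, -5.685)
t=0.600: state=(0.224, -6.078)
t=0.700: state=(-0.366, -5.584)
t=0.800: state=(-0.868, -4.353)
t=0.900: state=(-1.225, -2.765)
t=1.000: state=(-1.419, -1.119)
t=1.100: state=(-1.451, 0.456)
t=1.200: state=(-1.331, 1.924)
t=1.300: state=(-1.072, 3.221)
t=1.400: state=(-0.698, 4.195)
t=1.500: state=(-0.251, 4.625)
t=1.600: state=(0.204, 4.367)
t=1.700: state=(0.601, 3.492)
t=1.800: state=(0.890, 2.236)
t=1.900: state=(1.044, 0.839)
t=2.000: state=(1.058, -0.539)
t=2.100: state=(0.940, -1.789)
t=2.200: state=(0.708, -2.797)
t=2.300: state=(0.394, -3.420)
largest grid value and its neighbours: omega(1.500)=4.62456, omega(1.510)=4.63039, omega(1.520)=4.62911
parabola through these three points peaks at t≈1.513 with omega≈4.63076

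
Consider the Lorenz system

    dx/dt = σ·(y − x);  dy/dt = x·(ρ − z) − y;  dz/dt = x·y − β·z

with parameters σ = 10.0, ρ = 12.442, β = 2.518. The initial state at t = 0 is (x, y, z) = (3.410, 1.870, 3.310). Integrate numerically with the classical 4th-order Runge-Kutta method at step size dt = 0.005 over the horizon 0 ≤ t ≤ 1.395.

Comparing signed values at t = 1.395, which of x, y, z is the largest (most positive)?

largest component: z

t=0.000: state=(3.410, 1.870, 3.310)
step 1 (dt=0.005): k1=(-15.400, 29.270, -1.958), k2=(-14.283, 28.862, -1.771), k3=(-14.321, 28.887, -1.770), k4=(-13.240, 28.501, -1.587); state += dt/6·(k1+2k2+2k3+k4)
t=0.005: state=(3.338, 2.014, 3.301)
t=0.010: state=(3.277, 2.155, 3.294)
t=0.015: state=(3.226, 2.293, 3.289)
continuing one RK4 step at a time; state shown every 10 steps (Δt=0.05):
t=0.050: state=(3.094, 3.199, 3.300)
t=0.100: state=(3.403, 4.462, 3.491)
t=0.150: state=(4.107, 5.832, 3.985)
t=0.200: state=(5.103, 7.338, 4.942)
t=0.250: state=(6.309, 8.849, 6.542)
t=0.300: state=(7.578, 10.027, 8.879)
t=0.350: state=(8.651, 10.372, 11.775)
t=0.400: state=(9.185, 9.508, 14.614)
t=0.450: state=(8.929, 7.594, 16.571)
t=0.500: state=(7.922, 5.346, 17.181)
t=0.550: state=(6.491, 3.485, 16.630)
t=0.600: state=(5.033, 2.294, 15.430)
t=0.650: state=(3.810, 1.688, 14.008)
t=0.700: state=(2.918, 1.463, 12.594)
t=0.750: state=(2.338, 1.454, 11.280)
t=0.800: state=(2.012, 1.568, 10.098)
t=0.850: state=(1.876, 1.762, 9.054)
t=0.900: state=(1.885, 2.028, 8.149)
t=0.950: state=(2.012, 2.373, 7.385)
t=1.000: state=(2.245, 2.814, 6.770)
t=1.050: state=(2.583, 3.372, 6.320)
t=1.100: state=(3.036, 4.064, 6.062)
t=1.150: state=(3.615, 4.903, 6.046)
t=1.200: state=(4.325, 5.876, 6.338)
t=1.250: state=(5.158, 6.926, 7.020)
t=1.300: state=(6.071, 7.923, 8.159)
t=1.350: state=(6.968, 8.649, 9.753)
t=1.395: state=(7.633, 8.859, 11.451)
compare at T: x=7.633, y=8.859, z=11.451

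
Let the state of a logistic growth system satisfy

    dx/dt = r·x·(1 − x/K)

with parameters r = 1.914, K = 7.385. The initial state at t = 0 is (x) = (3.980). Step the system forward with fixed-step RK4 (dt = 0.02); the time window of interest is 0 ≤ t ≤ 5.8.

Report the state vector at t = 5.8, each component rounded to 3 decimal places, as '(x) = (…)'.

t=0.000: state=(3.980)
step 1 (dt=0.02): k1=(3.512), k2=(3.507), k3=(3.507), k4=(3.501); state += dt/6·(k1+2k2+2k3+k4)
t=0.020: state=(4.050)
t=0.040: state=(4.120)
t=0.060: state=(4.190)
continuing one RK4 step at a time; state shown every 10 steps (Δt=0.2):
t=0.200: state=(4.664)
t=0.400: state=(5.283)
t=0.600: state=(5.809)
t=0.800: state=(6.232)
t=1.000: state=(6.558)
t=1.200: state=(6.800)
t=1.400: state=(6.976)
t=1.600: state=(7.101)
t=1.800: state=(7.189)
t=2.000: state=(7.250)
t=2.200: state=(7.292)
t=2.400: state=(7.322)
t=2.600: state=(7.342)
t=2.800: state=(7.355)
t=3.000: state=(7.365)
t=3.200: state=(7.371)
t=3.400: state=(7.376)
t=3.600: state=(7.379)
t=3.800: state=(7.381)
t=4.000: state=(7.382)
t=4.200: state=(7.383)
t=4.400: state=(7.384)
t=4.600: state=(7.384)
t=4.800: state=(7.384)
t=5.000: state=(7.385)
t=5.200: state=(7.385)
t=5.400: state=(7.385)
t=5.600: state=(7.385)
t=5.800: state=(7.385)

(x) = (7.385)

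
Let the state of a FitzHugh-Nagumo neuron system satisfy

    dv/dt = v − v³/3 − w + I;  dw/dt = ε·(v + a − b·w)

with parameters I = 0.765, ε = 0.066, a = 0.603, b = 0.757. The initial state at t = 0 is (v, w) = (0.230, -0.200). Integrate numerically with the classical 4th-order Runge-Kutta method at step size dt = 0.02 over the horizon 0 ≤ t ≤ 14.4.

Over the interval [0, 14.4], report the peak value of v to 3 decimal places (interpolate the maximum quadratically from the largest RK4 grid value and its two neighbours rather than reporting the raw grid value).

max v = 2.002

t=0.000: state=(0.230, -0.200)
step 1 (dt=0.02): k1=(1.191, 0.065), k2=(1.202, 0.066), k3=(1.202, 0.066), k4=(1.212, 0.066); state += dt/6·(k1+2k2+2k3+k4)
t=0.020: state=(0.254, -0.199)
t=0.040: state=(0.278, -0.197)
t=0.060: state=(0.303, -0.196)
continuing one RK4 step at a time; state shown every 25 steps (Δt=0.5):
t=0.500: state=(0.944, -0.157)
t=1.000: state=(1.640, -0.090)
t=1.500: state=(1.943, -0.009)
t=2.000: state=(2.001, 0.075)
t=2.500: state=(1.993, 0.158)
t=3.000: state=(1.970, 0.239)
t=3.500: state=(1.943, 0.316)
t=4.000: state=(1.916, 0.391)
t=4.500: state=(1.889, 0.463)
t=5.000: state=(1.861, 0.532)
t=5.500: state=(1.834, 0.599)
t=6.000: state=(1.806, 0.663)
t=6.500: state=(1.778, 0.725)
t=7.000: state=(1.750, 0.784)
t=7.500: state=(1.722, 0.841)
t=8.000: state=(1.694, 0.896)
t=8.500: state=(1.665, 0.948)
t=9.000: state=(1.637, 0.998)
t=9.500: state=(1.608, 1.046)
t=10.000: state=(1.578, 1.092)
t=10.500: state=(1.549, 1.135)
t=11.000: state=(1.519, 1.177)
t=11.500: state=(1.488, 1.217)
t=12.000: state=(1.457, 1.254)
t=12.500: state=(1.425, 1.290)
t=13.000: state=(1.392, 1.324)
t=13.500: state=(1.359, 1.355)
t=14.000: state=(1.324, 1.385)
t=14.400: state=(1.296, 1.408)
largest grid value and its neighbours: v(2.080)=2.00210, v(2.100)=2.00213, v(2.120)=2.00209
parabola through these three points peaks at t≈2.098 with v≈2.00213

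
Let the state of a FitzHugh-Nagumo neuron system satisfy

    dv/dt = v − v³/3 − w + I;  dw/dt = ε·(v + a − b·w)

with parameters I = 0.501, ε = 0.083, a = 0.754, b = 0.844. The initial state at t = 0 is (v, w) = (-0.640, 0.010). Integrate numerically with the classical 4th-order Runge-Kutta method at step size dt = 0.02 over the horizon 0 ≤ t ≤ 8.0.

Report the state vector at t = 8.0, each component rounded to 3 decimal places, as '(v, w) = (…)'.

(v, w) = (-1.200, -0.162)

t=0.000: state=(-0.640, 0.010)
step 1 (dt=0.02): k1=(-0.062, 0.009), k2=(-0.062, 0.009), k3=(-0.062, 0.009), k4=(-0.063, 0.009); state += dt/6·(k1+2k2+2k3+k4)
t=0.020: state=(-0.641, 0.010)
t=0.040: state=(-0.643, 0.010)
t=0.060: state=(-0.644, 0.011)
continuing one RK4 step at a time; state shown every 25 steps (Δt=0.5):
t=0.500: state=(-0.677, 0.014)
t=1.000: state=(-0.726, 0.015)
t=1.500: state=(-0.790, 0.015)
t=2.000: state=(-0.865, 0.011)
t=2.500: state=(-0.947, 0.005)
t=3.000: state=(-1.029, -0.005)
t=3.500: state=(-1.104, -0.018)
t=4.000: state=(-1.165, -0.033)
t=4.500: state=(-1.208, -0.049)
t=5.000: state=(-1.235, -0.067)
t=5.500: state=(-1.248, -0.084)
t=6.000: state=(-1.251, -0.102)
t=6.500: state=(-1.245, -0.118)
t=7.000: state=(-1.234, -0.134)
t=7.500: state=(-1.218, -0.149)
t=8.000: state=(-1.200, -0.162)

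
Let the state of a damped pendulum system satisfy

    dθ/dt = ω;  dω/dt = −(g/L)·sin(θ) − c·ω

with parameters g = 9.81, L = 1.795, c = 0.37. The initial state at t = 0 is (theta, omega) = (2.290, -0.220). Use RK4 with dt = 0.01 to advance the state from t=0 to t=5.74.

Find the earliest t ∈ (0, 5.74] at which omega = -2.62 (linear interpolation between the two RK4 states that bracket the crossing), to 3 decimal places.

t = 0.559

t=0.000: state=(2.290, -0.220)
step 1 (dt=0.01): k1=(-0.220, -4.030), k2=(-0.240, -4.027), k3=(-0.240, -4.027), k4=(-0.260, -4.024); state += dt/6·(k1+2k2+2k3+k4)
t=0.010: state=(2.288, -0.260)
t=0.020: state=(2.285, -0.300)
t=0.030: state=(2.282, -0.341)
continuing one RK4 step at a time; state shown every 20 steps (Δt=0.2):
t=0.200: state=(2.165, -1.030)
t=0.400: state=(1.874, -1.896)
t=0.550: state=(1.538, -2.580)
next step: t=0.560: state=(1.512, -2.625) — omega has crossed -2.62
linear interpolation between t=0.550 (-2.57959) and t=0.560 (-2.62455) → t≈0.559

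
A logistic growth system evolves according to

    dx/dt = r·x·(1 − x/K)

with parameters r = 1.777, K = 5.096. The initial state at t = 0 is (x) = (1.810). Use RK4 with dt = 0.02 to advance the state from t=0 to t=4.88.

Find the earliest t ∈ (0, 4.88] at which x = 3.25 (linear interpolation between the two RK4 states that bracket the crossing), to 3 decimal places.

t=0.000: state=(1.810)
step 1 (dt=0.02): k1=(2.074), k2=(2.085), k3=(2.085), k4=(2.095); state += dt/6·(k1+2k2+2k3+k4)
t=0.020: state=(1.852)
t=0.040: state=(1.894)
t=0.060: state=(1.936)
continuing one RK4 step at a time; state shown every 10 steps (Δt=0.2):
t=0.200: state=(2.243)
t=0.400: state=(2.694)
t=0.600: state=(3.136)
t=0.640: state=(3.221)
next step: t=0.660: state=(3.263) — x has crossed 3.25
linear interpolation between t=0.640 (3.22083) and t=0.660 (3.26275) → t≈0.654

t = 0.654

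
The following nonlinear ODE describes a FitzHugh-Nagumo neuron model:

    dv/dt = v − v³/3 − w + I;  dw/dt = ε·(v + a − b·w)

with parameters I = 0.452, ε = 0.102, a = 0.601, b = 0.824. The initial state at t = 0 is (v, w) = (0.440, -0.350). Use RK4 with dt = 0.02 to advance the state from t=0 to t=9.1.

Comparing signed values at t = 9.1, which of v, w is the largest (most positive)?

largest component: w

t=0.000: state=(0.440, -0.350)
step 1 (dt=0.02): k1=(1.214, 0.136), k2=(1.222, 0.137), k3=(1.222, 0.137), k4=(1.230, 0.138); state += dt/6·(k1+2k2+2k3+k4)
t=0.020: state=(0.464, -0.347)
t=0.040: state=(0.489, -0.344)
t=0.060: state=(0.514, -0.342)
continuing one RK4 step at a time; state shown every 25 steps (Δt=0.5):
t=0.500: state=(1.116, -0.267)
t=1.000: state=(1.664, -0.155)
t=1.500: state=(1.871, -0.029)
t=2.000: state=(1.897, 0.097)
t=2.500: state=(1.870, 0.217)
t=3.000: state=(1.829, 0.330)
t=3.500: state=(1.783, 0.437)
t=4.000: state=(1.737, 0.537)
t=4.500: state=(1.689, 0.630)
t=5.000: state=(1.641, 0.717)
t=5.500: state=(1.592, 0.799)
t=6.000: state=(1.542, 0.874)
t=6.500: state=(1.490, 0.944)
t=7.000: state=(1.437, 1.008)
t=7.500: state=(1.382, 1.067)
t=8.000: state=(1.324, 1.121)
t=8.500: state=(1.263, 1.169)
t=9.000: state=(1.198, 1.213)
t=9.100: state=(1.184, 1.221)
compare at T: v=1.184, w=1.221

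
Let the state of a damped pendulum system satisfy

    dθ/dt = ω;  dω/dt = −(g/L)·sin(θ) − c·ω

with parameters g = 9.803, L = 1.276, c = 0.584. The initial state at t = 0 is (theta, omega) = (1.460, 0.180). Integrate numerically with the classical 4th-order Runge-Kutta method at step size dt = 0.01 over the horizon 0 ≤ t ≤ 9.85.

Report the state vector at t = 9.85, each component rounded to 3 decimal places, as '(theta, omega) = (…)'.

t=0.000: state=(1.460, 0.180)
step 1 (dt=0.01): k1=(0.180, -7.741), k2=(0.141, -7.719), k3=(0.141, -7.719), k4=(0.103, -7.697); state += dt/6·(k1+2k2+2k3+k4)
t=0.010: state=(1.461, 0.103)
t=0.020: state=(1.462, 0.026)
t=0.030: state=(1.462, -0.050)
continuing one RK4 step at a time; state shown every 50 steps (Δt=0.5):
t=0.500: state=(0.699, -2.875)
t=1.000: state=(-0.701, -1.898)
t=1.500: state=(-0.850, 1.207)
t=2.000: state=(0.126, 2.069)
t=2.500: state=(0.682, -0.060)
t=3.000: state=(0.181, -1.576)
t=3.500: state=(-0.440, -0.559)
t=4.000: state=(-0.296, 0.968)
t=4.500: state=(0.222, 0.774)
t=5.000: state=(0.298, -0.452)
t=5.500: state=(-0.062, -0.738)
t=6.000: state=(-0.244, 0.086)
t=6.500: state=(-0.037, 0.581)
t=7.000: state=(0.169, 0.132)
t=7.500: state=(0.084, -0.390)
t=8.000: state=(-0.098, -0.229)
t=8.500: state=(-0.096, 0.215)
t=9.000: state=(0.042, 0.243)
t=9.500: state=(0.085, -0.080)
t=9.850: state=(0.029, -0.211)

(theta, omega) = (0.029, -0.211)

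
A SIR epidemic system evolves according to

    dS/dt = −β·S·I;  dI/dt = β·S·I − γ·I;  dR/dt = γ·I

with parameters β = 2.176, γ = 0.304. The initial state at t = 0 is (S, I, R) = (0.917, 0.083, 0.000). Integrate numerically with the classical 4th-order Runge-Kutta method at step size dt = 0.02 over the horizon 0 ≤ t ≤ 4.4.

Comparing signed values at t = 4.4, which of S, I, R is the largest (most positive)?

largest component: R

t=0.000: state=(0.917, 0.083, 0.000)
step 1 (dt=0.02): k1=(-0.166, 0.140, 0.025), k2=(-0.168, 0.142, 0.026), k3=(-0.168, 0.142, 0.026), k4=(-0.171, 0.145, 0.026); state += dt/6·(k1+2k2+2k3+k4)
t=0.020: state=(0.914, 0.086, 0.001)
t=0.040: state=(0.910, 0.089, 0.001)
t=0.060: state=(0.907, 0.092, 0.002)
continuing one RK4 step at a time; state shown every 10 steps (Δt=0.2):
t=0.200: state=(0.879, 0.115, 0.006)
t=0.400: state=(0.828, 0.158, 0.014)
t=0.600: state=(0.765, 0.210, 0.025)
t=0.800: state=(0.689, 0.271, 0.040)
t=1.000: state=(0.604, 0.338, 0.058)
t=1.200: state=(0.513, 0.406, 0.081)
t=1.400: state=(0.424, 0.468, 0.108)
t=1.600: state=(0.342, 0.520, 0.138)
t=1.800: state=(0.270, 0.559, 0.171)
t=2.000: state=(0.211, 0.584, 0.205)
t=2.200: state=(0.163, 0.596, 0.241)
t=2.400: state=(0.126, 0.597, 0.278)
t=2.600: state=(0.097, 0.589, 0.314)
t=2.800: state=(0.075, 0.575, 0.349)
t=3.000: state=(0.059, 0.558, 0.384)
t=3.200: state=(0.046, 0.537, 0.417)
t=3.400: state=(0.037, 0.514, 0.449)
t=3.600: state=(0.030, 0.491, 0.479)
t=3.800: state=(0.024, 0.467, 0.509)
t=4.000: state=(0.020, 0.444, 0.536)
t=4.200: state=(0.016, 0.421, 0.563)
t=4.400: state=(0.014, 0.399, 0.587)
compare at T: S=0.014, I=0.399, R=0.587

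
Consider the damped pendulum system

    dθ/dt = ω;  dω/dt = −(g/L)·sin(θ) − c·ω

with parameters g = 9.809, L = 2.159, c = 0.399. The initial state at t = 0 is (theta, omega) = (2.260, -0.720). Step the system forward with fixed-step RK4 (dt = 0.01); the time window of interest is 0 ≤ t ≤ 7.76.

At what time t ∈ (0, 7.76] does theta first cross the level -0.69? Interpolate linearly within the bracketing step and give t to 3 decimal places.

t = 1.210

t=0.000: state=(2.260, -0.720)
step 1 (dt=0.01): k1=(-0.720, -3.219), k2=(-0.736, -3.223), k3=(-0.736, -3.223), k4=(-0.752, -3.227); state += dt/6·(k1+2k2+2k3+k4)
t=0.010: state=(2.253, -0.752)
t=0.020: state=(2.245, -0.785)
t=0.030: state=(2.237, -0.817)
continuing one RK4 step at a time; state shown every 50 steps (Δt=0.5):
t=0.500: state=(1.472, -2.469)
t=1.000: state=(-0.065, -3.236)
t=1.210: state=(-0.690, -2.632)
next step: t=1.220: state=(-0.716, -2.592) — theta has crossed -0.69
linear interpolation between t=1.210 (-0.68959) and t=1.220 (-0.71571) → t≈1.210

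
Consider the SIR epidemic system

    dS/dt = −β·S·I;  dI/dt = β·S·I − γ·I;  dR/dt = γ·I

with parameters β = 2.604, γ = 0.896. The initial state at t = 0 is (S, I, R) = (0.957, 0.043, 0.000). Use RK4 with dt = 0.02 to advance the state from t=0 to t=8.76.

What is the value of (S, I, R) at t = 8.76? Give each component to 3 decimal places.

t=0.000: state=(0.957, 0.043, 0.000)
step 1 (dt=0.02): k1=(-0.107, 0.069, 0.039), k2=(-0.109, 0.070, 0.039), k3=(-0.109, 0.070, 0.039), k4=(-0.110, 0.071, 0.040); state += dt/6·(k1+2k2+2k3+k4)
t=0.020: state=(0.955, 0.044, 0.001)
t=0.040: state=(0.953, 0.046, 0.002)
t=0.060: state=(0.950, 0.047, 0.002)
continuing one RK4 step at a time; state shown every 25 steps (Δt=0.5):
t=0.500: state=(0.880, 0.091, 0.029)
t=1.000: state=(0.745, 0.169, 0.086)
t=1.500: state=(0.564, 0.254, 0.182)
t=2.000: state=(0.391, 0.301, 0.308)
t=2.500: state=(0.264, 0.293, 0.443)
t=3.000: state=(0.185, 0.250, 0.565)
t=3.500: state=(0.138, 0.196, 0.665)
t=4.000: state=(0.111, 0.147, 0.742)
t=4.500: state=(0.094, 0.107, 0.799)
t=5.000: state=(0.083, 0.077, 0.840)
t=5.500: state=(0.077, 0.055, 0.869)
t=6.000: state=(0.072, 0.038, 0.889)
t=6.500: state=(0.069, 0.027, 0.904)
t=7.000: state=(0.067, 0.019, 0.914)
t=7.500: state=(0.066, 0.013, 0.921)
t=8.000: state=(0.065, 0.009, 0.926)
t=8.500: state=(0.064, 0.006, 0.929)
t=8.760: state=(0.064, 0.005, 0.931)

(S, I, R) = (0.064, 0.005, 0.931)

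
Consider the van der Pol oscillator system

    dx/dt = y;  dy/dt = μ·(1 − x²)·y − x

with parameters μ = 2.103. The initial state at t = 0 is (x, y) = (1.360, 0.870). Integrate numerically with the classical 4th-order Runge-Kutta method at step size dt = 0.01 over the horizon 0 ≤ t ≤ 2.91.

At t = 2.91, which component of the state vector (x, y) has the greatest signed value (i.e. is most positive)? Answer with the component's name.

t=0.000: state=(1.360, 0.870)
step 1 (dt=0.01): k1=(0.870, -2.914), k2=(0.855, -2.914), k3=(0.855, -2.914), k4=(0.841, -2.912); state += dt/6·(k1+2k2+2k3+k4)
t=0.010: state=(1.369, 0.841)
t=0.020: state=(1.377, 0.812)
t=0.030: state=(1.385, 0.783)
continuing one RK4 step at a time; state shown every 10 steps (Δt=0.1):
t=0.100: state=(1.433, 0.585)
t=0.200: state=(1.478, 0.332)
t=0.300: state=(1.501, 0.126)
t=0.400: state=(1.505, -0.036)
t=0.500: state=(1.495, -0.159)
t=0.600: state=(1.474, -0.255)
t=0.700: state=(1.444, -0.331)
t=0.800: state=(1.408, -0.395)
t=0.900: state=(1.366, -0.451)
t=1.000: state=(1.318, -0.505)
t=1.100: state=(1.265, -0.559)
t=1.200: state=(1.206, -0.618)
t=1.300: state=(1.141, -0.684)
t=1.400: state=(1.069, -0.761)
t=1.500: state=(0.988, -0.854)
t=1.600: state=(0.897, -0.969)
t=1.700: state=(0.793, -1.116)
t=1.800: state=(0.672, -1.307)
t=1.900: state=(0.530, -1.559)
t=2.000: state=(0.358, -1.892)
t=2.100: state=(0.148, -2.330)
t=2.200: state=(-0.112, -2.875)
t=2.300: state=(-0.429, -3.461)
t=2.400: state=(-0.798, -3.876)
t=2.500: state=(-1.187, -3.778)
t=2.600: state=(-1.531, -3.021)
t=2.700: state=(-1.780, -1.941)
t=2.800: state=(-1.925, -1.012)
t=2.900: state=(-1.993, -0.408)
t=2.910: state=(-1.997, -0.364)
compare at T: x=-1.997, y=-0.364

largest component: y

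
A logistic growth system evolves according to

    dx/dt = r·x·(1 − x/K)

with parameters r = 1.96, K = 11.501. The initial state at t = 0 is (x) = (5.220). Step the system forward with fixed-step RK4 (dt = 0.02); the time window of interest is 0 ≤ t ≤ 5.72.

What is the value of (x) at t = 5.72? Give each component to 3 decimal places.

t=0.000: state=(5.220)
step 1 (dt=0.02): k1=(5.588), k2=(5.597), k3=(5.597), k4=(5.606); state += dt/6·(k1+2k2+2k3+k4)
t=0.020: state=(5.332)
t=0.040: state=(5.444)
t=0.060: state=(5.557)
continuing one RK4 step at a time; state shown every 10 steps (Δt=0.2):
t=0.200: state=(6.343)
t=0.400: state=(7.423)
t=0.600: state=(8.387)
t=0.800: state=(9.195)
t=1.000: state=(9.834)
t=1.200: state=(10.319)
t=1.400: state=(10.675)
t=1.600: state=(10.930)
t=1.800: state=(11.109)
t=2.000: state=(11.233)
t=2.200: state=(11.318)
t=2.400: state=(11.377)
t=2.600: state=(11.417)
t=2.800: state=(11.444)
t=3.000: state=(11.462)
t=3.200: state=(11.475)
t=3.400: state=(11.483)
t=3.600: state=(11.489)
t=3.800: state=(11.493)
t=4.000: state=(11.496)
t=4.200: state=(11.497)
t=4.400: state=(11.499)
t=4.600: state=(11.499)
t=4.800: state=(11.500)
t=5.000: state=(11.500)
t=5.200: state=(11.500)
t=5.400: state=(11.501)
t=5.600: state=(11.501)
t=5.720: state=(11.501)

(x) = (11.501)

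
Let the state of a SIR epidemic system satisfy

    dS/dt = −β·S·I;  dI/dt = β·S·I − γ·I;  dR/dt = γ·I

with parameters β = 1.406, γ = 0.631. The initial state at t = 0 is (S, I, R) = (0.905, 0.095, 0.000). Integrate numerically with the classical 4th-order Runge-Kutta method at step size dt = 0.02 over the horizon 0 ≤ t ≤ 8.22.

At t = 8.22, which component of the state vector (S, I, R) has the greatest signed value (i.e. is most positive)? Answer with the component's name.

largest component: R

t=0.000: state=(0.905, 0.095, 0.000)
step 1 (dt=0.02): k1=(-0.121, 0.061, 0.060), k2=(-0.121, 0.061, 0.060), k3=(-0.121, 0.061, 0.060), k4=(-0.122, 0.061, 0.061); state += dt/6·(k1+2k2+2k3+k4)
t=0.020: state=(0.903, 0.096, 0.001)
t=0.040: state=(0.900, 0.097, 0.002)
t=0.060: state=(0.898, 0.099, 0.004)
continuing one RK4 step at a time; state shown every 25 steps (Δt=0.5):
t=0.500: state=(0.837, 0.128, 0.035)
t=1.000: state=(0.756, 0.163, 0.081)
t=1.500: state=(0.666, 0.197, 0.138)
t=2.000: state=(0.574, 0.222, 0.204)
t=2.500: state=(0.489, 0.235, 0.277)
t=3.000: state=(0.414, 0.235, 0.351)
t=3.500: state=(0.352, 0.224, 0.424)
t=4.000: state=(0.303, 0.206, 0.492)
t=4.500: state=(0.264, 0.183, 0.553)
t=5.000: state=(0.234, 0.159, 0.607)
t=5.500: state=(0.211, 0.136, 0.653)
t=6.000: state=(0.193, 0.114, 0.693)
t=6.500: state=(0.180, 0.095, 0.726)
t=7.000: state=(0.169, 0.078, 0.753)
t=7.500: state=(0.161, 0.064, 0.775)
t=8.000: state=(0.154, 0.052, 0.793)
t=8.220: state=(0.152, 0.048, 0.800)
compare at T: S=0.152, I=0.048, R=0.800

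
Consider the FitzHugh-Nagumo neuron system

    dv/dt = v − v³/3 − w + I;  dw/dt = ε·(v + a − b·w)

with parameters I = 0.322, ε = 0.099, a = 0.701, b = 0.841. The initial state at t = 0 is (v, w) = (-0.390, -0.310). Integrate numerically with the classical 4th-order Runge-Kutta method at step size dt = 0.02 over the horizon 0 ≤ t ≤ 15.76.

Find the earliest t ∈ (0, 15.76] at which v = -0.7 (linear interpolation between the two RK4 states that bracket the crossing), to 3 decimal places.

t=0.000: state=(-0.390, -0.310)
step 1 (dt=0.02): k1=(0.262, 0.057), k2=(0.263, 0.057), k3=(0.263, 0.057), k4=(0.265, 0.057); state += dt/6·(k1+2k2+2k3+k4)
t=0.020: state=(-0.385, -0.309)
t=0.040: state=(-0.379, -0.308)
t=0.060: state=(-0.374, -0.307)
continuing one RK4 step at a time; state shown every 50 steps (Δt=1):
t=1.000: state=(-0.007, -0.240)
t=2.000: state=(0.824, -0.119)
t=3.000: state=(1.656, 0.082)
t=4.000: state=(1.761, 0.307)
t=5.000: state=(1.682, 0.513)
t=6.000: state=(1.580, 0.694)
t=7.000: state=(1.469, 0.850)
t=8.000: state=(1.348, 0.982)
t=9.000: state=(1.209, 1.092)
t=10.000: state=(1.041, 1.178)
t=11.000: state=(0.810, 1.239)
t=12.000: state=(0.418, 1.267)
t=13.000: state=(-0.484, 1.235)
t=13.140: state=(-0.683, 1.222)
next step: t=13.160: state=(-0.712, 1.220) — v has crossed -0.7
linear interpolation between t=13.140 (-0.68263) and t=13.160 (-0.71230) → t≈13.152

t = 13.152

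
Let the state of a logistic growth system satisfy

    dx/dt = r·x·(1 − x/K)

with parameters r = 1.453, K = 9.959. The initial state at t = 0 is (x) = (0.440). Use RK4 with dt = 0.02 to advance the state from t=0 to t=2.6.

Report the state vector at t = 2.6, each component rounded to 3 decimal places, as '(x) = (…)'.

t=0.000: state=(0.440)
step 1 (dt=0.02): k1=(0.611), k2=(0.619), k3=(0.619), k4=(0.627); state += dt/6·(k1+2k2+2k3+k4)
t=0.020: state=(0.452)
t=0.040: state=(0.465)
t=0.060: state=(0.478)
continuing one RK4 step at a time; state shown every 5 steps (Δt=0.1):
t=0.100: state=(0.505)
t=0.200: state=(0.580)
t=0.300: state=(0.664)
t=0.400: state=(0.760)
t=0.500: state=(0.869)
t=0.600: state=(0.991)
t=0.700: state=(1.129)
t=0.800: state=(1.282)
t=0.900: state=(1.454)
t=1.000: state=(1.644)
t=1.100: state=(1.853)
t=1.200: state=(2.082)
t=1.300: state=(2.331)
t=1.400: state=(2.601)
t=1.500: state=(2.889)
t=1.600: state=(3.196)
t=1.700: state=(3.519)
t=1.800: state=(3.857)
t=1.900: state=(4.205)
t=2.000: state=(4.562)
t=2.100: state=(4.922)
t=2.200: state=(5.284)
t=2.300: state=(5.642)
t=2.400: state=(5.993)
t=2.500: state=(6.334)
t=2.600: state=(6.662)

(x) = (6.662)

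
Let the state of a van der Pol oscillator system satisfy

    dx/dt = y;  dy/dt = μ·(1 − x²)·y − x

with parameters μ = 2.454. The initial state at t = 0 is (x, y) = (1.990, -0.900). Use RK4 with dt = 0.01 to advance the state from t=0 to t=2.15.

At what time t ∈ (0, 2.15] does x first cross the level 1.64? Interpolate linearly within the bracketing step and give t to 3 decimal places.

t = 0.808

t=0.000: state=(1.990, -0.900)
step 1 (dt=0.01): k1=(-0.900, 4.548), k2=(-0.877, 4.348), k3=(-0.878, 4.357), k4=(-0.856, 4.167); state += dt/6·(k1+2k2+2k3+k4)
t=0.010: state=(1.981, -0.856)
t=0.020: state=(1.973, -0.817)
t=0.030: state=(1.965, -0.780)
continuing one RK4 step at a time; state shown every 10 steps (Δt=0.1):
t=0.100: state=(1.917, -0.593)
t=0.200: state=(1.866, -0.456)
t=0.300: state=(1.824, -0.393)
t=0.400: state=(1.786, -0.364)
t=0.500: state=(1.750, -0.354)
t=0.600: state=(1.715, -0.354)
t=0.700: state=(1.679, -0.359)
t=0.800: state=(1.643, -0.368)
next step: t=0.810: state=(1.639, -0.369) — x has crossed 1.64
linear interpolation between t=0.800 (1.64304) and t=0.810 (1.63935) → t≈0.808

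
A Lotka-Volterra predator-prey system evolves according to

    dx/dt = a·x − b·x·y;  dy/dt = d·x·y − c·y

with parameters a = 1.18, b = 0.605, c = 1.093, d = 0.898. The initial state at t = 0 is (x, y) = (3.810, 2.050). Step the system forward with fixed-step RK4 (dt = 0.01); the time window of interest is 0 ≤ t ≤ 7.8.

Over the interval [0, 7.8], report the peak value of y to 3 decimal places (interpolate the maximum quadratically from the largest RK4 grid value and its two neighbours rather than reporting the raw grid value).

t=0.000: state=(3.810, 2.050)
step 1 (dt=0.01): k1=(-0.230, 4.773), k2=(-0.284, 4.827), k3=(-0.285, 4.827), k4=(-0.341, 4.880); state += dt/6·(k1+2k2+2k3+k4)
t=0.010: state=(3.807, 2.098)
t=0.020: state=(3.803, 2.148)
t=0.030: state=(3.798, 2.198)
continuing one RK4 step at a time; state shown every 50 steps (Δt=0.5):
t=0.500: state=(2.336, 5.152)
t=1.000: state=(0.748, 5.621)
t=1.500: state=(0.310, 4.033)
t=2.000: state=(0.207, 2.608)
t=2.500: state=(0.199, 1.651)
t=3.000: state=(0.240, 1.053)
t=3.500: state=(0.334, 0.692)
t=4.000: state=(0.506, 0.482)
t=4.500: state=(0.804, 0.372)
t=5.000: state=(1.304, 0.342)
t=5.500: state=(2.104, 0.421)
t=6.000: state=(3.199, 0.796)
t=6.500: state=(3.779, 2.338)
t=7.000: state=(2.083, 5.418)
t=7.500: state=(0.661, 5.476)
t=7.800: state=(0.379, 4.514)
largest grid value and its neighbours: y(0.780)=5.89730, y(0.790)=5.89822, y(0.800)=5.89760
parabola through these three points peaks at t≈0.791 with y≈5.89823

max y = 5.898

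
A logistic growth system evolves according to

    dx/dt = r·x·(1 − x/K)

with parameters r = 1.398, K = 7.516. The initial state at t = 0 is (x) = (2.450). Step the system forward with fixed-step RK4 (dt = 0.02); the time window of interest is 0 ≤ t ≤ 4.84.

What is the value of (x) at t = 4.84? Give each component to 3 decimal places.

t=0.000: state=(2.450)
step 1 (dt=0.02): k1=(2.309), k2=(2.320), k3=(2.320), k4=(2.331); state += dt/6·(k1+2k2+2k3+k4)
t=0.020: state=(2.496)
t=0.040: state=(2.543)
t=0.060: state=(2.590)
continuing one RK4 step at a time; state shown every 10 steps (Δt=0.2):
t=0.200: state=(2.932)
t=0.400: state=(3.444)
t=0.600: state=(3.969)
t=0.800: state=(4.485)
t=1.000: state=(4.974)
t=1.200: state=(5.422)
t=1.400: state=(5.817)
t=1.600: state=(6.156)
t=1.800: state=(6.441)
t=2.000: state=(6.674)
t=2.200: state=(6.861)
t=2.400: state=(7.010)
t=2.600: state=(7.127)
t=2.800: state=(7.218)
t=3.000: state=(7.289)
t=3.200: state=(7.343)
t=3.400: state=(7.384)
t=3.600: state=(7.416)
t=3.800: state=(7.440)
t=4.000: state=(7.459)
t=4.200: state=(7.472)
t=4.400: state=(7.483)
t=4.600: state=(7.491)
t=4.800: state=(7.497)
t=4.840: state=(7.498)

(x) = (7.498)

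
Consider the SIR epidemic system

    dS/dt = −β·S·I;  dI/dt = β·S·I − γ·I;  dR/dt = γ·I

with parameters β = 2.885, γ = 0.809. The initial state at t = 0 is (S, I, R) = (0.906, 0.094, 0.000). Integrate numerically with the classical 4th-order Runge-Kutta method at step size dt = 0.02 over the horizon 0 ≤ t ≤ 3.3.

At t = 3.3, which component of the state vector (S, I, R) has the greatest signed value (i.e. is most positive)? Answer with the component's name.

largest component: R

t=0.000: state=(0.906, 0.094, 0.000)
step 1 (dt=0.02): k1=(-0.246, 0.170, 0.076), k2=(-0.249, 0.172, 0.077), k3=(-0.250, 0.172, 0.077), k4=(-0.253, 0.174, 0.079); state += dt/6·(k1+2k2+2k3+k4)
t=0.020: state=(0.901, 0.097, 0.002)
t=0.040: state=(0.896, 0.101, 0.003)
t=0.060: state=(0.891, 0.105, 0.005)
continuing one RK4 step at a time; state shown every 10 steps (Δt=0.2):
t=0.200: state=(0.849, 0.133, 0.018)
t=0.400: state=(0.776, 0.181, 0.043)
t=0.600: state=(0.688, 0.235, 0.077)
t=0.800: state=(0.592, 0.289, 0.119)
t=1.000: state=(0.494, 0.336, 0.170)
t=1.200: state=(0.403, 0.370, 0.227)
t=1.400: state=(0.323, 0.388, 0.289)
t=1.600: state=(0.258, 0.390, 0.352)
t=1.800: state=(0.207, 0.379, 0.414)
t=2.000: state=(0.167, 0.359, 0.474)
t=2.200: state=(0.137, 0.333, 0.530)
t=2.400: state=(0.114, 0.304, 0.582)
t=2.600: state=(0.096, 0.275, 0.629)
t=2.800: state=(0.083, 0.246, 0.671)
t=3.000: state=(0.072, 0.219, 0.708)
t=3.200: state=(0.064, 0.194, 0.742)
t=3.300: state=(0.061, 0.182, 0.757)
compare at T: S=0.061, I=0.182, R=0.757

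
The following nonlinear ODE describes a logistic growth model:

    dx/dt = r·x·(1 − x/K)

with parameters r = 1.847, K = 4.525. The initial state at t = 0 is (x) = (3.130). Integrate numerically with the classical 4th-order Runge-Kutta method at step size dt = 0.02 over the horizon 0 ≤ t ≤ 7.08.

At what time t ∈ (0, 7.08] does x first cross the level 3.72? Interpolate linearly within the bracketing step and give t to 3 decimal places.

t=0.000: state=(3.130)
step 1 (dt=0.02): k1=(1.782), k2=(1.769), k3=(1.770), k4=(1.757); state += dt/6·(k1+2k2+2k3+k4)
t=0.020: state=(3.165)
t=0.040: state=(3.200)
t=0.060: state=(3.235)
t=0.380: state=(3.706)
next step: t=0.400: state=(3.731) — x has crossed 3.72
linear interpolation between t=0.380 (3.70625) and t=0.400 (3.73073) → t≈0.391

t = 0.391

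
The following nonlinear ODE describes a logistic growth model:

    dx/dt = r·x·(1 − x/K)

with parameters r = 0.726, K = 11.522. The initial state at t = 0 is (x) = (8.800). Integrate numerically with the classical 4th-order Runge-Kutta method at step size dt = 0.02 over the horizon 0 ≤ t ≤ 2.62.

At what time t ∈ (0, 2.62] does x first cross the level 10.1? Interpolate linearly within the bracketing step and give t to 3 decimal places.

t=0.000: state=(8.800)
step 1 (dt=0.02): k1=(1.509), k2=(1.504), k3=(1.504), k4=(1.498); state += dt/6·(k1+2k2+2k3+k4)
t=0.020: state=(8.830)
t=0.040: state=(8.860)
t=0.060: state=(8.890)
continuing one RK4 step at a time; state shown every 5 steps (Δt=0.1):
t=0.100: state=(8.948)
t=0.200: state=(9.090)
t=0.300: state=(9.227)
t=0.400: state=(9.357)
t=0.500: state=(9.482)
t=0.600: state=(9.601)
t=0.700: state=(9.714)
t=0.800: state=(9.822)
t=0.900: state=(9.925)
t=1.000: state=(10.022)
t=1.080: state=(10.096)
next step: t=1.100: state=(10.114) — x has crossed 10.1
linear interpolation between t=1.080 (10.09625) and t=1.100 (10.11429) → t≈1.084

t = 1.084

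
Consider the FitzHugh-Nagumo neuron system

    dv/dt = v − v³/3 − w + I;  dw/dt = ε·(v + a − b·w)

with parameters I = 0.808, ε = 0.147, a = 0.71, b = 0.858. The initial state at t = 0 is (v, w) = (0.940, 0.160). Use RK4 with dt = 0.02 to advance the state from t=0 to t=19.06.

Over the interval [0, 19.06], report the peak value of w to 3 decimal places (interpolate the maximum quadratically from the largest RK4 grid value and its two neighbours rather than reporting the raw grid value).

t=0.000: state=(0.940, 0.160)
step 1 (dt=0.02): k1=(1.311, 0.222), k2=(1.310, 0.224), k3=(1.310, 0.224), k4=(1.309, 0.226); state += dt/6·(k1+2k2+2k3+k4)
t=0.020: state=(0.966, 0.164)
t=0.040: state=(0.992, 0.169)
t=0.060: state=(1.018, 0.174)
continuing one RK4 step at a time; state shown every 50 steps (Δt=1):
t=1.000: state=(1.785, 0.442)
t=2.000: state=(1.806, 0.739)
t=3.000: state=(1.698, 0.992)
t=4.000: state=(1.578, 1.199)
t=5.000: state=(1.454, 1.364)
t=6.000: state=(1.324, 1.492)
t=7.000: state=(1.184, 1.586)
t=8.000: state=(1.024, 1.649)
t=9.000: state=(0.824, 1.680)
t=10.000: state=(0.526, 1.673)
t=11.000: state=(-0.053, 1.610)
t=12.000: state=(-1.234, 1.432)
t=13.000: state=(-1.837, 1.134)
t=14.000: state=(-1.797, 0.844)
t=15.000: state=(-1.685, 0.602)
t=16.000: state=(-1.567, 0.404)
t=17.000: state=(-1.446, 0.246)
t=18.000: state=(-1.320, 0.124)
t=19.000: state=(-1.184, 0.035)
t=19.060: state=(-1.176, 0.031)
largest grid value and its neighbours: w(9.340)=1.68221, w(9.360)=1.68222, w(9.380)=1.68221
parabola through these three points peaks at t≈9.359 with w≈1.68222

max w = 1.682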